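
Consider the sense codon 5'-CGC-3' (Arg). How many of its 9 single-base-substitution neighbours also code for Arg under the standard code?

Position 1: none → 0 synonymous.
Position 2: none → 0 synonymous.
Position 3: CGT, CGA, CGG → 3 synonymous.
Total: 0 + 0 + 3 = 3.

3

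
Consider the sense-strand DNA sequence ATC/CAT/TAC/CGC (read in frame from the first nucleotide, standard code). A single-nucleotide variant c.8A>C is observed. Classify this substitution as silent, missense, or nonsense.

Position 8 falls in codon 3: TAC → Tyr.
After the substitution the codon is TCC → Ser.
Tyr ≠ Ser, so this is a missense mutation.

missense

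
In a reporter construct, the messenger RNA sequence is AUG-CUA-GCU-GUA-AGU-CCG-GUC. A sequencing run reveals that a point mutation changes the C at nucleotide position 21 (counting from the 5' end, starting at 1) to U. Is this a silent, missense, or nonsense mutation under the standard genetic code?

Position 21 falls in codon 7: GUC → Val.
After the substitution the codon is GUU → Val.
Both encode Val, so the change is synonymous.

silent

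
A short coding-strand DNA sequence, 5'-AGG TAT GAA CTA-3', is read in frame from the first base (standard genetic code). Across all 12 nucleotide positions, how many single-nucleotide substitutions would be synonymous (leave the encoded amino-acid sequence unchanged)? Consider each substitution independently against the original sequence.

8

Codon 1 (AGG, Arg): 2 synonymous substitutions.
Codon 2 (TAT, Tyr): 1 synonymous substitution.
Codon 3 (GAA, Glu): 1 synonymous substitution.
Codon 4 (CTA, Leu): 4 synonymous substitutions.
Total: 2 + 1 + 1 + 4 = 8.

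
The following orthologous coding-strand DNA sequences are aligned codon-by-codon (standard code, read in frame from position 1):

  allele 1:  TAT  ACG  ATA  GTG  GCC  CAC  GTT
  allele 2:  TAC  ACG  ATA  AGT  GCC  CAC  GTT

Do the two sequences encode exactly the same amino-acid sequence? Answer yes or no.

no

Codon 1: TAT Tyr / TAC Tyr — synonymous.
Codon 2: ACG Thr / ACG Thr — identical.
Codon 3: ATA Ile / ATA Ile — identical.
Codon 4: GTG Val / AGT Ser — nonsynonymous.
Codon 5: GCC Ala / GCC Ala — identical.
Codon 6: CAC His / CAC His — identical.
Codon 7: GTT Val / GTT Val — identical.
Nonsynonymous differences: 1 → different protein.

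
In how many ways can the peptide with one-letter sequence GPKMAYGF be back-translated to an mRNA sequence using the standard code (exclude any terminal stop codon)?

Gly: 4 codons.
Pro: 4 codons.
Lys: 2 codons.
Met: 1 codon.
Ala: 4 codons.
Tyr: 2 codons.
Gly: 4 codons.
Phe: 2 codons.
4 × 4 × 2 × 1 × 4 × 2 × 4 × 2 = 2048.

2048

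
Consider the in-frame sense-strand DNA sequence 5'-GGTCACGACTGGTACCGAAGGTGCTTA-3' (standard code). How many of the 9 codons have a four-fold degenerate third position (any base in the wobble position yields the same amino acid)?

2

Codon 1 GGT (Gly): third position 4-fold.
Codon 2 CAC (His): third position 2-fold.
Codon 3 GAC (Asp): third position 2-fold.
Codon 4 TGG (Trp): third position 1-fold.
Codon 5 TAC (Tyr): third position 2-fold.
Codon 6 CGA (Arg): third position 4-fold.
Codon 7 AGG (Arg): third position 2-fold.
Codon 8 TGC (Cys): third position 2-fold.
Codon 9 TTA (Leu): third position 2-fold.
Four-fold degenerate third positions: 2.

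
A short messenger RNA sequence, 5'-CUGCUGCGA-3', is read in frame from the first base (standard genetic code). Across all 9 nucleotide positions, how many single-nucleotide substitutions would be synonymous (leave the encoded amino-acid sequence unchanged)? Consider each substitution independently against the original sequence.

12

Codon 1 (CUG, Leu): 4 synonymous substitutions.
Codon 2 (CUG, Leu): 4 synonymous substitutions.
Codon 3 (CGA, Arg): 4 synonymous substitutions.
Total: 4 + 4 + 4 = 12.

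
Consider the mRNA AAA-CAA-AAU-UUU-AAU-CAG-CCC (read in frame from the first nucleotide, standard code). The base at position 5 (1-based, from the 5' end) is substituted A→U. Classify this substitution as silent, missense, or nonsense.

missense

Position 5 falls in codon 2: CAA → Gln.
After the substitution the codon is CUA → Leu.
Gln ≠ Leu, so this is a missense mutation.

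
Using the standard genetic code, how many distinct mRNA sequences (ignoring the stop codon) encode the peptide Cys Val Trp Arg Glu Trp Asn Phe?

384

Cys: 2 codons.
Val: 4 codons.
Trp: 1 codon.
Arg: 6 codons.
Glu: 2 codons.
Trp: 1 codon.
Asn: 2 codons.
Phe: 2 codons.
2 × 4 × 1 × 6 × 2 × 1 × 2 × 2 = 384.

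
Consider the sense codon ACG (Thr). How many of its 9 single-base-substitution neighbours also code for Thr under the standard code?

3

Position 1: none → 0 synonymous.
Position 2: none → 0 synonymous.
Position 3: ACT, ACC, ACA → 3 synonymous.
Total: 0 + 0 + 3 = 3.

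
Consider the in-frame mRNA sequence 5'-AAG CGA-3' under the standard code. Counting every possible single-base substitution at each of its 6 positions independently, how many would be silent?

5

Codon 1 (AAG, Lys): 1 synonymous substitution.
Codon 2 (CGA, Arg): 4 synonymous substitutions.
Total: 1 + 4 = 5.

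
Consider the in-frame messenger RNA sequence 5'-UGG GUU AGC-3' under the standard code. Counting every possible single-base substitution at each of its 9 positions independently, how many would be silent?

Codon 1 (UGG, Trp): 0 synonymous substitutions.
Codon 2 (GUU, Val): 3 synonymous substitutions.
Codon 3 (AGC, Ser): 1 synonymous substitution.
Total: 0 + 3 + 1 = 4.

4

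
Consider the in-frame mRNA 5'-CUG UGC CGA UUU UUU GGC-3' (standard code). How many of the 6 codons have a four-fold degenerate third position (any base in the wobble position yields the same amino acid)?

Codon 1 CUG (Leu): third position 4-fold.
Codon 2 UGC (Cys): third position 2-fold.
Codon 3 CGA (Arg): third position 4-fold.
Codon 4 UUU (Phe): third position 2-fold.
Codon 5 UUU (Phe): third position 2-fold.
Codon 6 GGC (Gly): third position 4-fold.
Four-fold degenerate third positions: 3.

3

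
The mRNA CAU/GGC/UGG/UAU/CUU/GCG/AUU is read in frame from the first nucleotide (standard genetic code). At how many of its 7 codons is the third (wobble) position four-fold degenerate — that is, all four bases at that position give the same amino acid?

3

Codon 1 CAU (His): third position 2-fold.
Codon 2 GGC (Gly): third position 4-fold.
Codon 3 UGG (Trp): third position 1-fold.
Codon 4 UAU (Tyr): third position 2-fold.
Codon 5 CUU (Leu): third position 4-fold.
Codon 6 GCG (Ala): third position 4-fold.
Codon 7 AUU (Ile): third position 3-fold.
Four-fold degenerate third positions: 3.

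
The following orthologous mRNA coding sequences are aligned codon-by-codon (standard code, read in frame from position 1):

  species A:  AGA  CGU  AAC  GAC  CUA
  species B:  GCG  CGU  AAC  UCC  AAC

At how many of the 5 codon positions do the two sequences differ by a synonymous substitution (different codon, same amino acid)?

Codon 1: AGA Arg / GCG Ala — nonsynonymous.
Codon 2: CGU Arg / CGU Arg — identical.
Codon 3: AAC Asn / AAC Asn — identical.
Codon 4: GAC Asp / UCC Ser — nonsynonymous.
Codon 5: CUA Leu / AAC Asn — nonsynonymous.
Synonymous differences: 0.

0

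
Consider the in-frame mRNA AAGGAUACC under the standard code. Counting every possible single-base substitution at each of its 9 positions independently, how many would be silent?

Codon 1 (AAG, Lys): 1 synonymous substitution.
Codon 2 (GAU, Asp): 1 synonymous substitution.
Codon 3 (ACC, Thr): 3 synonymous substitutions.
Total: 1 + 1 + 3 = 5.

5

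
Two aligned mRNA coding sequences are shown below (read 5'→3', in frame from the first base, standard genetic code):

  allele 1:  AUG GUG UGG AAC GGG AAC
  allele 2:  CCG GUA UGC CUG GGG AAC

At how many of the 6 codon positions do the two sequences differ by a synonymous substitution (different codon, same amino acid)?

1

Codon 1: AUG Met / CCG Pro — nonsynonymous.
Codon 2: GUG Val / GUA Val — synonymous.
Codon 3: UGG Trp / UGC Cys — nonsynonymous.
Codon 4: AAC Asn / CUG Leu — nonsynonymous.
Codon 5: GGG Gly / GGG Gly — identical.
Codon 6: AAC Asn / AAC Asn — identical.
Synonymous differences: 1.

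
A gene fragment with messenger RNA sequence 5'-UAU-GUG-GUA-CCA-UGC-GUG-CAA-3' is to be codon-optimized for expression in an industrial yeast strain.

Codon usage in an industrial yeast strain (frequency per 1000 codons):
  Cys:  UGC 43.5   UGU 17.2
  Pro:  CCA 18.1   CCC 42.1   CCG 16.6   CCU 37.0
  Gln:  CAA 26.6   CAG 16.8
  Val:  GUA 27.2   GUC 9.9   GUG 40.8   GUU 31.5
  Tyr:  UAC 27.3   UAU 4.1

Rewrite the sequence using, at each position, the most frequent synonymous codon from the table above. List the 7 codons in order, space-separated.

Codon 1 (Tyr): best is UAC at 27.3.
Codon 2 (Val): best is GUG at 40.8.
Codon 3 (Val): best is GUG at 40.8.
Codon 4 (Pro): best is CCC at 42.1.
Codon 5 (Cys): best is UGC at 43.5.
Codon 6 (Val): best is GUG at 40.8.
Codon 7 (Gln): best is CAA at 26.6.

UAC GUG GUG CCC UGC GUG CAA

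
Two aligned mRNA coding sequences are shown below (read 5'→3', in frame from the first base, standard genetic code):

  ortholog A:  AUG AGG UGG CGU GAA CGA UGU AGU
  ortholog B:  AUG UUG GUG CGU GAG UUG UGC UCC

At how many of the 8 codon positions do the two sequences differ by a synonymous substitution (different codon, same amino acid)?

Codon 1: AUG Met / AUG Met — identical.
Codon 2: AGG Arg / UUG Leu — nonsynonymous.
Codon 3: UGG Trp / GUG Val — nonsynonymous.
Codon 4: CGU Arg / CGU Arg — identical.
Codon 5: GAA Glu / GAG Glu — synonymous.
Codon 6: CGA Arg / UUG Leu — nonsynonymous.
Codon 7: UGU Cys / UGC Cys — synonymous.
Codon 8: AGU Ser / UCC Ser — synonymous.
Synonymous differences: 3.

3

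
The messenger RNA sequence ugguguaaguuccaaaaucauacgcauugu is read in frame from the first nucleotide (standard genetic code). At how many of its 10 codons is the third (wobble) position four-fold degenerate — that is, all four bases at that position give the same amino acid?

1

Codon 1 UGG (Trp): third position 1-fold.
Codon 2 UGU (Cys): third position 2-fold.
Codon 3 AAG (Lys): third position 2-fold.
Codon 4 UUC (Phe): third position 2-fold.
Codon 5 CAA (Gln): third position 2-fold.
Codon 6 AAU (Asn): third position 2-fold.
Codon 7 CAU (His): third position 2-fold.
Codon 8 ACG (Thr): third position 4-fold.
Codon 9 CAU (His): third position 2-fold.
Codon 10 UGU (Cys): third position 2-fold.
Four-fold degenerate third positions: 1.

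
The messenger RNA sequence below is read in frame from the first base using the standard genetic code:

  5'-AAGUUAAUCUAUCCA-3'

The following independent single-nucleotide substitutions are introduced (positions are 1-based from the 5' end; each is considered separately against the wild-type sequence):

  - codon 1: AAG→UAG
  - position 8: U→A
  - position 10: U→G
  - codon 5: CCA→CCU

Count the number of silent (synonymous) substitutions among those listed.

Codon 1: AAG (Lys) → UAG (Stop) — nonsense.
Codon 3: AUC (Ile) → AAC (Asn) — missense.
Codon 4: UAU (Tyr) → GAU (Asp) — missense.
Codon 5: CCA (Pro) → CCU (Pro) — synonymous.
Synonymous: 1 of 4.

1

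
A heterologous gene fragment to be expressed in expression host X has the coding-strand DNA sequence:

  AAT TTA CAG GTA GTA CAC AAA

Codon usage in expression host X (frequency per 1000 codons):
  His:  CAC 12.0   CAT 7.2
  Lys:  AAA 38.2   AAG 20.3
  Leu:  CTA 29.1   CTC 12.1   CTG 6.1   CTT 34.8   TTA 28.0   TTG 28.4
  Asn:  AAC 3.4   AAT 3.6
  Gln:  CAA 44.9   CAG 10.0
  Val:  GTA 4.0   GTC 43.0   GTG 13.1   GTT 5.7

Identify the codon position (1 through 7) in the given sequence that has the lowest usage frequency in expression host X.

1

Codon 1 AAT (Asn): 3.6 per 1000.
Codon 2 TTA (Leu): 28.0 per 1000.
Codon 3 CAG (Gln): 10.0 per 1000.
Codon 4 GTA (Val): 4.0 per 1000.
Codon 5 GTA (Val): 4.0 per 1000.
Codon 6 CAC (His): 12.0 per 1000.
Codon 7 AAA (Lys): 38.2 per 1000.
Lowest frequency is 3.6 at codon 1.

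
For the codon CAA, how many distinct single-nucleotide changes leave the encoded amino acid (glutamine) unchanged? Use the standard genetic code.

Position 1: none → 0 synonymous.
Position 2: none → 0 synonymous.
Position 3: CAG → 1 synonymous.
Total: 0 + 0 + 1 = 1.

1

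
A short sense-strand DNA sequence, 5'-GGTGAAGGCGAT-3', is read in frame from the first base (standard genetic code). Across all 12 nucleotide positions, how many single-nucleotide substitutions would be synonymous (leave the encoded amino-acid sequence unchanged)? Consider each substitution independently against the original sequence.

8

Codon 1 (GGT, Gly): 3 synonymous substitutions.
Codon 2 (GAA, Glu): 1 synonymous substitution.
Codon 3 (GGC, Gly): 3 synonymous substitutions.
Codon 4 (GAT, Asp): 1 synonymous substitution.
Total: 3 + 1 + 3 + 1 = 8.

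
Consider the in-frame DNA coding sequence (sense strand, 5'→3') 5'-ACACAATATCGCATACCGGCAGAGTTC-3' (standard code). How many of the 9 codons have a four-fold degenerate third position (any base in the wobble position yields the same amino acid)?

4

Codon 1 ACA (Thr): third position 4-fold.
Codon 2 CAA (Gln): third position 2-fold.
Codon 3 TAT (Tyr): third position 2-fold.
Codon 4 CGC (Arg): third position 4-fold.
Codon 5 ATA (Ile): third position 3-fold.
Codon 6 CCG (Pro): third position 4-fold.
Codon 7 GCA (Ala): third position 4-fold.
Codon 8 GAG (Glu): third position 2-fold.
Codon 9 TTC (Phe): third position 2-fold.
Four-fold degenerate third positions: 4.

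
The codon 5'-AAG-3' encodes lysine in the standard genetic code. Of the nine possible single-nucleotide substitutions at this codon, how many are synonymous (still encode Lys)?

1

Position 1: none → 0 synonymous.
Position 2: none → 0 synonymous.
Position 3: AAA → 1 synonymous.
Total: 0 + 0 + 1 = 1.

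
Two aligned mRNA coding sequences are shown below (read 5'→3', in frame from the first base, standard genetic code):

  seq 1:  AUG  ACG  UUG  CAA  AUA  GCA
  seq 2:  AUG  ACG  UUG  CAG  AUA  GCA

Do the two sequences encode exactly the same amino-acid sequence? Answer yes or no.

yes

Codon 1: AUG Met / AUG Met — identical.
Codon 2: ACG Thr / ACG Thr — identical.
Codon 3: UUG Leu / UUG Leu — identical.
Codon 4: CAA Gln / CAG Gln — synonymous.
Codon 5: AUA Ile / AUA Ile — identical.
Codon 6: GCA Ala / GCA Ala — identical.
Nonsynonymous differences: 0 → same protein.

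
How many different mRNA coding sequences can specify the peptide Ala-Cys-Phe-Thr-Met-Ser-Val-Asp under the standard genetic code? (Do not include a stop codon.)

3072

Ala: 4 codons.
Cys: 2 codons.
Phe: 2 codons.
Thr: 4 codons.
Met: 1 codon.
Ser: 6 codons.
Val: 4 codons.
Asp: 2 codons.
4 × 2 × 2 × 4 × 1 × 6 × 4 × 2 = 3072.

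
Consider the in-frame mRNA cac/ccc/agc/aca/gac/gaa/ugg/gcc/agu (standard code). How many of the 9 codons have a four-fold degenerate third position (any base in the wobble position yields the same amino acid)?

Codon 1 CAC (His): third position 2-fold.
Codon 2 CCC (Pro): third position 4-fold.
Codon 3 AGC (Ser): third position 2-fold.
Codon 4 ACA (Thr): third position 4-fold.
Codon 5 GAC (Asp): third position 2-fold.
Codon 6 GAA (Glu): third position 2-fold.
Codon 7 UGG (Trp): third position 1-fold.
Codon 8 GCC (Ala): third position 4-fold.
Codon 9 AGU (Ser): third position 2-fold.
Four-fold degenerate third positions: 3.

3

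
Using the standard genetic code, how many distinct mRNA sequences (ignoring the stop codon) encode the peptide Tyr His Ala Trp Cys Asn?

64

Tyr: 2 codons.
His: 2 codons.
Ala: 4 codons.
Trp: 1 codon.
Cys: 2 codons.
Asn: 2 codons.
2 × 2 × 4 × 1 × 2 × 2 = 64.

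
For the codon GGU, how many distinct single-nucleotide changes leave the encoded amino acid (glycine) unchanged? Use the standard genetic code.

Position 1: none → 0 synonymous.
Position 2: none → 0 synonymous.
Position 3: GGC, GGA, GGG → 3 synonymous.
Total: 0 + 0 + 3 = 3.

3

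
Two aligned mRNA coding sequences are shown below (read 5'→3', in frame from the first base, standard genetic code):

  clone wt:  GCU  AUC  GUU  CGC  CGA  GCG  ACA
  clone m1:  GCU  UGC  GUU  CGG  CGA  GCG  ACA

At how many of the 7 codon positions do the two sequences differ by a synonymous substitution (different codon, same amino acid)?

Codon 1: GCU Ala / GCU Ala — identical.
Codon 2: AUC Ile / UGC Cys — nonsynonymous.
Codon 3: GUU Val / GUU Val — identical.
Codon 4: CGC Arg / CGG Arg — synonymous.
Codon 5: CGA Arg / CGA Arg — identical.
Codon 6: GCG Ala / GCG Ala — identical.
Codon 7: ACA Thr / ACA Thr — identical.
Synonymous differences: 1.

1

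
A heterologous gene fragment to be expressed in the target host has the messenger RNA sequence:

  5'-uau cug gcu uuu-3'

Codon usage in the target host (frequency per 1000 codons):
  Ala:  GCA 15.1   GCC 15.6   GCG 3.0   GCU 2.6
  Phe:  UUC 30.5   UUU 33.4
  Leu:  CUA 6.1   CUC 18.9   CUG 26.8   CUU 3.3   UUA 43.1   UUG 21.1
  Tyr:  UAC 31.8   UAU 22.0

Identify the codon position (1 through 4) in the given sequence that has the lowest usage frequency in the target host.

3

Codon 1 UAU (Tyr): 22.0 per 1000.
Codon 2 CUG (Leu): 26.8 per 1000.
Codon 3 GCU (Ala): 2.6 per 1000.
Codon 4 UUU (Phe): 33.4 per 1000.
Lowest frequency is 2.6 at codon 3.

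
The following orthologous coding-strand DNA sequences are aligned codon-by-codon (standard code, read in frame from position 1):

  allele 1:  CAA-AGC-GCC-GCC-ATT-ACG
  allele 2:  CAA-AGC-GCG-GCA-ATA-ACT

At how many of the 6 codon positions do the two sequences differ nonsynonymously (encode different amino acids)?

Codon 1: CAA Gln / CAA Gln — identical.
Codon 2: AGC Ser / AGC Ser — identical.
Codon 3: GCC Ala / GCG Ala — synonymous.
Codon 4: GCC Ala / GCA Ala — synonymous.
Codon 5: ATT Ile / ATA Ile — synonymous.
Codon 6: ACG Thr / ACT Thr — synonymous.
Nonsynonymous differences: 0.

0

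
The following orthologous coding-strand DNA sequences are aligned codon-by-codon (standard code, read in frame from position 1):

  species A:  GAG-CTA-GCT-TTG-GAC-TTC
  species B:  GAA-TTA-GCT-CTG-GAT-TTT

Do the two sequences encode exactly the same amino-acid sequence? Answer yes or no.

Codon 1: GAG Glu / GAA Glu — synonymous.
Codon 2: CTA Leu / TTA Leu — synonymous.
Codon 3: GCT Ala / GCT Ala — identical.
Codon 4: TTG Leu / CTG Leu — synonymous.
Codon 5: GAC Asp / GAT Asp — synonymous.
Codon 6: TTC Phe / TTT Phe — synonymous.
Nonsynonymous differences: 0 → same protein.

yes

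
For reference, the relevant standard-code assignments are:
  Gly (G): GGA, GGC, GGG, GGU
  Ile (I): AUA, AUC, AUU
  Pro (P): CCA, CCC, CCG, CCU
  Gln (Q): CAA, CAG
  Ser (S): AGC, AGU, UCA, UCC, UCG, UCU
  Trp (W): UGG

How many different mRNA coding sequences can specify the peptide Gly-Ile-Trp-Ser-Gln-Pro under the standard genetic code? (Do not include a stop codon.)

Gly: 4 codons.
Ile: 3 codons.
Trp: 1 codon.
Ser: 6 codons.
Gln: 2 codons.
Pro: 4 codons.
4 × 3 × 1 × 6 × 2 × 4 = 576.

576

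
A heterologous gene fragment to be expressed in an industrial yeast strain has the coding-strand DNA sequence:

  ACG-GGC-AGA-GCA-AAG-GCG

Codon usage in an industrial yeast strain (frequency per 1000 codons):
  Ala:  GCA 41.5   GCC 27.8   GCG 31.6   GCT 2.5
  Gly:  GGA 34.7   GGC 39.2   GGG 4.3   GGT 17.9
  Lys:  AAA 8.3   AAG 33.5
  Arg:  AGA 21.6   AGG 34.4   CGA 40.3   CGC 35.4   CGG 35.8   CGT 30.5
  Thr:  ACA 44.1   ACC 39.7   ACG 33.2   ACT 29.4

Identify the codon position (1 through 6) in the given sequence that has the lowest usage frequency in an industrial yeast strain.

Codon 1 ACG (Thr): 33.2 per 1000.
Codon 2 GGC (Gly): 39.2 per 1000.
Codon 3 AGA (Arg): 21.6 per 1000.
Codon 4 GCA (Ala): 41.5 per 1000.
Codon 5 AAG (Lys): 33.5 per 1000.
Codon 6 GCG (Ala): 31.6 per 1000.
Lowest frequency is 21.6 at codon 3.

3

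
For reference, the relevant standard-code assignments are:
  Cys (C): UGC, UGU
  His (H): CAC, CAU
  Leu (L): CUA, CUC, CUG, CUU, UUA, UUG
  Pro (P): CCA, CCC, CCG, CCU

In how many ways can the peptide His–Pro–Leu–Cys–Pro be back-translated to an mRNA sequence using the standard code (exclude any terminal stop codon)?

His: 2 codons.
Pro: 4 codons.
Leu: 6 codons.
Cys: 2 codons.
Pro: 4 codons.
2 × 4 × 6 × 2 × 4 = 384.

384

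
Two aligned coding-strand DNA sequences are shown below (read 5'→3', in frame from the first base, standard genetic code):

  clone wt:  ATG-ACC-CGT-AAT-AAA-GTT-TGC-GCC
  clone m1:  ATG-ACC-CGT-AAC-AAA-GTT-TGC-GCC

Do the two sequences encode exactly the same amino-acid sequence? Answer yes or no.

yes

Codon 1: ATG Met / ATG Met — identical.
Codon 2: ACC Thr / ACC Thr — identical.
Codon 3: CGT Arg / CGT Arg — identical.
Codon 4: AAT Asn / AAC Asn — synonymous.
Codon 5: AAA Lys / AAA Lys — identical.
Codon 6: GTT Val / GTT Val — identical.
Codon 7: TGC Cys / TGC Cys — identical.
Codon 8: GCC Ala / GCC Ala — identical.
Nonsynonymous differences: 0 → same protein.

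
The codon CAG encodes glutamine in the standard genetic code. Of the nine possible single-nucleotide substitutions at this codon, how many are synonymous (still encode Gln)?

Position 1: none → 0 synonymous.
Position 2: none → 0 synonymous.
Position 3: CAA → 1 synonymous.
Total: 0 + 0 + 1 = 1.

1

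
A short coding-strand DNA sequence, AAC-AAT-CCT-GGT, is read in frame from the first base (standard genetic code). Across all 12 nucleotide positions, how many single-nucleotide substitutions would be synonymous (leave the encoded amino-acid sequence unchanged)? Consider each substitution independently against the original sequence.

Codon 1 (AAC, Asn): 1 synonymous substitution.
Codon 2 (AAT, Asn): 1 synonymous substitution.
Codon 3 (CCT, Pro): 3 synonymous substitutions.
Codon 4 (GGT, Gly): 3 synonymous substitutions.
Total: 1 + 1 + 3 + 3 = 8.

8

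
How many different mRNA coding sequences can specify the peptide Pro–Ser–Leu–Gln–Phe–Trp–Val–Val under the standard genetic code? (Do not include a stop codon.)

9216

Pro: 4 codons.
Ser: 6 codons.
Leu: 6 codons.
Gln: 2 codons.
Phe: 2 codons.
Trp: 1 codon.
Val: 4 codons.
Val: 4 codons.
4 × 6 × 6 × 2 × 2 × 1 × 4 × 4 = 9216.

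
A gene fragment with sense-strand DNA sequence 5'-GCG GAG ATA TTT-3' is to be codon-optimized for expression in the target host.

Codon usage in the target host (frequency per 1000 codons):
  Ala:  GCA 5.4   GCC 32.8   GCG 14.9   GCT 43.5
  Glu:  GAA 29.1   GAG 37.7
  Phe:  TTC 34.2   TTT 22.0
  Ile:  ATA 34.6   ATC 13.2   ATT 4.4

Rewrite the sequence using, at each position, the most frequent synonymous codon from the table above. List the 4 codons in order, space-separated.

GCT GAG ATA TTC

Codon 1 (Ala): best is GCT at 43.5.
Codon 2 (Glu): best is GAG at 37.7.
Codon 3 (Ile): best is ATA at 34.6.
Codon 4 (Phe): best is TTC at 34.2.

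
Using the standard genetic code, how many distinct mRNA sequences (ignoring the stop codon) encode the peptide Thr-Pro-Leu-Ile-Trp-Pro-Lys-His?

Thr: 4 codons.
Pro: 4 codons.
Leu: 6 codons.
Ile: 3 codons.
Trp: 1 codon.
Pro: 4 codons.
Lys: 2 codons.
His: 2 codons.
4 × 4 × 6 × 3 × 1 × 4 × 2 × 2 = 4608.

4608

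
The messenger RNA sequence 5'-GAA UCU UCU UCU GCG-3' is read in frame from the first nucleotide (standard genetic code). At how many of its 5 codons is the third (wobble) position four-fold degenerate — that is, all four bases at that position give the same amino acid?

4

Codon 1 GAA (Glu): third position 2-fold.
Codon 2 UCU (Ser): third position 4-fold.
Codon 3 UCU (Ser): third position 4-fold.
Codon 4 UCU (Ser): third position 4-fold.
Codon 5 GCG (Ala): third position 4-fold.
Four-fold degenerate third positions: 4.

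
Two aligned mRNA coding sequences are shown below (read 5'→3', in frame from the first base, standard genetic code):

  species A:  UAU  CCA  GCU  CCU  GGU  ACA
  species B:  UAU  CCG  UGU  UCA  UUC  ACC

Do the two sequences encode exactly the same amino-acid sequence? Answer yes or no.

Codon 1: UAU Tyr / UAU Tyr — identical.
Codon 2: CCA Pro / CCG Pro — synonymous.
Codon 3: GCU Ala / UGU Cys — nonsynonymous.
Codon 4: CCU Pro / UCA Ser — nonsynonymous.
Codon 5: GGU Gly / UUC Phe — nonsynonymous.
Codon 6: ACA Thr / ACC Thr — synonymous.
Nonsynonymous differences: 3 → different protein.

no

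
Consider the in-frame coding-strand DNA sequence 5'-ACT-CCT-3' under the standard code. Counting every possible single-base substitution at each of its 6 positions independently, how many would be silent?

Codon 1 (ACT, Thr): 3 synonymous substitutions.
Codon 2 (CCT, Pro): 3 synonymous substitutions.
Total: 3 + 3 = 6.

6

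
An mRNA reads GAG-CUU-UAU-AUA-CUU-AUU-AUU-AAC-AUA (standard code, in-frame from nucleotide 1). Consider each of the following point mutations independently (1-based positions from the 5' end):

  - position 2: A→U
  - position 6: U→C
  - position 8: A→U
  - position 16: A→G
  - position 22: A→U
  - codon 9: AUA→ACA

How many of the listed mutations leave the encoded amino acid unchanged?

Codon 1: GAG (Glu) → GUG (Val) — missense.
Codon 2: CUU (Leu) → CUC (Leu) — synonymous.
Codon 3: UAU (Tyr) → UUU (Phe) — missense.
Codon 6: AUU (Ile) → GUU (Val) — missense.
Codon 8: AAC (Asn) → UAC (Tyr) — missense.
Codon 9: AUA (Ile) → ACA (Thr) — missense.
Synonymous: 1 of 6.

1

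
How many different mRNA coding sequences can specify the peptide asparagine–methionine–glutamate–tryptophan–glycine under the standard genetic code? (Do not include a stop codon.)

16

Asn: 2 codons.
Met: 1 codon.
Glu: 2 codons.
Trp: 1 codon.
Gly: 4 codons.
2 × 1 × 2 × 1 × 4 = 16.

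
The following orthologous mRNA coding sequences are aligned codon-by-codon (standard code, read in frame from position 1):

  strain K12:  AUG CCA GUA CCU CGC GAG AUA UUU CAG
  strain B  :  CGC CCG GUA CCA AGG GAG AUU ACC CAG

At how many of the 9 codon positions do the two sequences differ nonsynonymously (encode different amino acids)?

Codon 1: AUG Met / CGC Arg — nonsynonymous.
Codon 2: CCA Pro / CCG Pro — synonymous.
Codon 3: GUA Val / GUA Val — identical.
Codon 4: CCU Pro / CCA Pro — synonymous.
Codon 5: CGC Arg / AGG Arg — synonymous.
Codon 6: GAG Glu / GAG Glu — identical.
Codon 7: AUA Ile / AUU Ile — synonymous.
Codon 8: UUU Phe / ACC Thr — nonsynonymous.
Codon 9: CAG Gln / CAG Gln — identical.
Nonsynonymous differences: 2.

2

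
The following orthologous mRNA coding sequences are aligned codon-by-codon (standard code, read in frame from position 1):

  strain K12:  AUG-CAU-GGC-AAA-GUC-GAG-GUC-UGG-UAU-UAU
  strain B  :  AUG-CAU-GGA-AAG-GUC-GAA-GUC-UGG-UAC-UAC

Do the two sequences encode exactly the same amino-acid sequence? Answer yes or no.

Codon 1: AUG Met / AUG Met — identical.
Codon 2: CAU His / CAU His — identical.
Codon 3: GGC Gly / GGA Gly — synonymous.
Codon 4: AAA Lys / AAG Lys — synonymous.
Codon 5: GUC Val / GUC Val — identical.
Codon 6: GAG Glu / GAA Glu — synonymous.
Codon 7: GUC Val / GUC Val — identical.
Codon 8: UGG Trp / UGG Trp — identical.
Codon 9: UAU Tyr / UAC Tyr — synonymous.
Codon 10: UAU Tyr / UAC Tyr — synonymous.
Nonsynonymous differences: 0 → same protein.

yes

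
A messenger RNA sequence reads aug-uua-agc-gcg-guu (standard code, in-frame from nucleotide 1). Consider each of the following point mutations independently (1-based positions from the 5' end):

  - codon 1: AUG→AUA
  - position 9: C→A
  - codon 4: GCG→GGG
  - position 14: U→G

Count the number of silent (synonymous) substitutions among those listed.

0

Codon 1: AUG (Met) → AUA (Ile) — missense.
Codon 3: AGC (Ser) → AGA (Arg) — missense.
Codon 4: GCG (Ala) → GGG (Gly) — missense.
Codon 5: GUU (Val) → GGU (Gly) — missense.
Synonymous: 0 of 4.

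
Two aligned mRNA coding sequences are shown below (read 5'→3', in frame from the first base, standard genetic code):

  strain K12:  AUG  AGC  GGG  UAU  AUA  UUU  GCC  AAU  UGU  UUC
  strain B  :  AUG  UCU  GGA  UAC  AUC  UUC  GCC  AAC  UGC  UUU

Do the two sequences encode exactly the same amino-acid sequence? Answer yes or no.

yes

Codon 1: AUG Met / AUG Met — identical.
Codon 2: AGC Ser / UCU Ser — synonymous.
Codon 3: GGG Gly / GGA Gly — synonymous.
Codon 4: UAU Tyr / UAC Tyr — synonymous.
Codon 5: AUA Ile / AUC Ile — synonymous.
Codon 6: UUU Phe / UUC Phe — synonymous.
Codon 7: GCC Ala / GCC Ala — identical.
Codon 8: AAU Asn / AAC Asn — synonymous.
Codon 9: UGU Cys / UGC Cys — synonymous.
Codon 10: UUC Phe / UUU Phe — synonymous.
Nonsynonymous differences: 0 → same protein.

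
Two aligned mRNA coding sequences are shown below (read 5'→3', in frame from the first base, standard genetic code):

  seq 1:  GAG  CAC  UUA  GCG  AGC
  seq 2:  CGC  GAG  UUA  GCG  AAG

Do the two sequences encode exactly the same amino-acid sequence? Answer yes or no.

no

Codon 1: GAG Glu / CGC Arg — nonsynonymous.
Codon 2: CAC His / GAG Glu — nonsynonymous.
Codon 3: UUA Leu / UUA Leu — identical.
Codon 4: GCG Ala / GCG Ala — identical.
Codon 5: AGC Ser / AAG Lys — nonsynonymous.
Nonsynonymous differences: 3 → different protein.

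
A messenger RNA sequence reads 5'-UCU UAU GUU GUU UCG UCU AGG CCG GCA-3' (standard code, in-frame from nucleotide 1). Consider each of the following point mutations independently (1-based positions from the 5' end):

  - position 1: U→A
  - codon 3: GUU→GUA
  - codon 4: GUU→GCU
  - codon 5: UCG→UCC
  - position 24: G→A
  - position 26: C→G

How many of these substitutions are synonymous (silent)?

3

Codon 1: UCU (Ser) → ACU (Thr) — missense.
Codon 3: GUU (Val) → GUA (Val) — synonymous.
Codon 4: GUU (Val) → GCU (Ala) — missense.
Codon 5: UCG (Ser) → UCC (Ser) — synonymous.
Codon 8: CCG (Pro) → CCA (Pro) — synonymous.
Codon 9: GCA (Ala) → GGA (Gly) — missense.
Synonymous: 3 of 6.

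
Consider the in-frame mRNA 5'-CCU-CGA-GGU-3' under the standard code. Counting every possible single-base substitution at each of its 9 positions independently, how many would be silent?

10

Codon 1 (CCU, Pro): 3 synonymous substitutions.
Codon 2 (CGA, Arg): 4 synonymous substitutions.
Codon 3 (GGU, Gly): 3 synonymous substitutions.
Total: 3 + 4 + 3 = 10.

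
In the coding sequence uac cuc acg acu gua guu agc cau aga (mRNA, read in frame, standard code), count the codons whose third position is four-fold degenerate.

Codon 1 UAC (Tyr): third position 2-fold.
Codon 2 CUC (Leu): third position 4-fold.
Codon 3 ACG (Thr): third position 4-fold.
Codon 4 ACU (Thr): third position 4-fold.
Codon 5 GUA (Val): third position 4-fold.
Codon 6 GUU (Val): third position 4-fold.
Codon 7 AGC (Ser): third position 2-fold.
Codon 8 CAU (His): third position 2-fold.
Codon 9 AGA (Arg): third position 2-fold.
Four-fold degenerate third positions: 5.

5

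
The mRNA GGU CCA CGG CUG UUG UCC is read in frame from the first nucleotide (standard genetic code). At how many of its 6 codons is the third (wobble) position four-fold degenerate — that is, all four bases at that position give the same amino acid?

5

Codon 1 GGU (Gly): third position 4-fold.
Codon 2 CCA (Pro): third position 4-fold.
Codon 3 CGG (Arg): third position 4-fold.
Codon 4 CUG (Leu): third position 4-fold.
Codon 5 UUG (Leu): third position 2-fold.
Codon 6 UCC (Ser): third position 4-fold.
Four-fold degenerate third positions: 5.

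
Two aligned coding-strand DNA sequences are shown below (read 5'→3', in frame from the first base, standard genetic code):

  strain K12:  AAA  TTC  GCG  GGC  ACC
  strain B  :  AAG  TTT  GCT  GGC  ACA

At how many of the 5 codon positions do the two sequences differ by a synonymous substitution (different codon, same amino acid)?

Codon 1: AAA Lys / AAG Lys — synonymous.
Codon 2: TTC Phe / TTT Phe — synonymous.
Codon 3: GCG Ala / GCT Ala — synonymous.
Codon 4: GGC Gly / GGC Gly — identical.
Codon 5: ACC Thr / ACA Thr — synonymous.
Synonymous differences: 4.

4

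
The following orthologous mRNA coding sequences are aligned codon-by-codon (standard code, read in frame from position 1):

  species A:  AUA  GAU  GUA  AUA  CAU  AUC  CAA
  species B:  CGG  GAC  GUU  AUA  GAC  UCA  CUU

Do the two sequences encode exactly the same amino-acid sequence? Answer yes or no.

Codon 1: AUA Ile / CGG Arg — nonsynonymous.
Codon 2: GAU Asp / GAC Asp — synonymous.
Codon 3: GUA Val / GUU Val — synonymous.
Codon 4: AUA Ile / AUA Ile — identical.
Codon 5: CAU His / GAC Asp — nonsynonymous.
Codon 6: AUC Ile / UCA Ser — nonsynonymous.
Codon 7: CAA Gln / CUU Leu — nonsynonymous.
Nonsynonymous differences: 4 → different protein.

no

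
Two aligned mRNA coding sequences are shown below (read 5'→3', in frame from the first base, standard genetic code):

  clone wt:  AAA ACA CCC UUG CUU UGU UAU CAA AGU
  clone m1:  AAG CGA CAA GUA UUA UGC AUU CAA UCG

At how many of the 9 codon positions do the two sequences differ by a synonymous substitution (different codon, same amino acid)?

4

Codon 1: AAA Lys / AAG Lys — synonymous.
Codon 2: ACA Thr / CGA Arg — nonsynonymous.
Codon 3: CCC Pro / CAA Gln — nonsynonymous.
Codon 4: UUG Leu / GUA Val — nonsynonymous.
Codon 5: CUU Leu / UUA Leu — synonymous.
Codon 6: UGU Cys / UGC Cys — synonymous.
Codon 7: UAU Tyr / AUU Ile — nonsynonymous.
Codon 8: CAA Gln / CAA Gln — identical.
Codon 9: AGU Ser / UCG Ser — synonymous.
Synonymous differences: 4.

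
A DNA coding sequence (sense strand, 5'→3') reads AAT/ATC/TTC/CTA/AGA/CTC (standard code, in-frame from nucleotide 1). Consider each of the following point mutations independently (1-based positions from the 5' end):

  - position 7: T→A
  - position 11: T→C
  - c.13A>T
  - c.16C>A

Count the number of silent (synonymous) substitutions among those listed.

Codon 3: TTC (Phe) → ATC (Ile) — missense.
Codon 4: CTA (Leu) → CCA (Pro) — missense.
Codon 5: AGA (Arg) → TGA (Stop) — nonsense.
Codon 6: CTC (Leu) → ATC (Ile) — missense.
Synonymous: 0 of 4.

0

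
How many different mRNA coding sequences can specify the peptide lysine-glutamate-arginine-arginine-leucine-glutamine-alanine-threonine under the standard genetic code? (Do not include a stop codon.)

27648

Lys: 2 codons.
Glu: 2 codons.
Arg: 6 codons.
Arg: 6 codons.
Leu: 6 codons.
Gln: 2 codons.
Ala: 4 codons.
Thr: 4 codons.
2 × 2 × 6 × 6 × 6 × 2 × 4 × 4 = 27648.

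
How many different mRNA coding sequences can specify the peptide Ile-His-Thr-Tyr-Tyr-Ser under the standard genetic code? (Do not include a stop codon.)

576

Ile: 3 codons.
His: 2 codons.
Thr: 4 codons.
Tyr: 2 codons.
Tyr: 2 codons.
Ser: 6 codons.
3 × 2 × 4 × 2 × 2 × 6 = 576.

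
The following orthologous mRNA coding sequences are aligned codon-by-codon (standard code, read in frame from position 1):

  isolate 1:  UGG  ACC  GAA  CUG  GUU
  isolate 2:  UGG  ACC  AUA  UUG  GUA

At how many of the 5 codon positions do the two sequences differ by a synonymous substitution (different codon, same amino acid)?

Codon 1: UGG Trp / UGG Trp — identical.
Codon 2: ACC Thr / ACC Thr — identical.
Codon 3: GAA Glu / AUA Ile — nonsynonymous.
Codon 4: CUG Leu / UUG Leu — synonymous.
Codon 5: GUU Val / GUA Val — synonymous.
Synonymous differences: 2.

2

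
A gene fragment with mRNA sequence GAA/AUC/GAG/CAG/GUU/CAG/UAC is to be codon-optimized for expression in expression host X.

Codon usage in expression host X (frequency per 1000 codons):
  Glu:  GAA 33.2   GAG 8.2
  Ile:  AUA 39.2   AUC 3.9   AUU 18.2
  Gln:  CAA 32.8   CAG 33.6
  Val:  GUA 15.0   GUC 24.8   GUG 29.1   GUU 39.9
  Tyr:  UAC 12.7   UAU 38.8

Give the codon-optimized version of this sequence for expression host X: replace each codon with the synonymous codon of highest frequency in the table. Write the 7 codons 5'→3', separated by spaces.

GAA AUA GAA CAG GUU CAG UAU

Codon 1 (Glu): best is GAA at 33.2.
Codon 2 (Ile): best is AUA at 39.2.
Codon 3 (Glu): best is GAA at 33.2.
Codon 4 (Gln): best is CAG at 33.6.
Codon 5 (Val): best is GUU at 39.9.
Codon 6 (Gln): best is CAG at 33.6.
Codon 7 (Tyr): best is UAU at 38.8.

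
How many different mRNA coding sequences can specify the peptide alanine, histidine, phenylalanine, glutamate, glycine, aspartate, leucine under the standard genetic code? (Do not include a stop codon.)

Ala: 4 codons.
His: 2 codons.
Phe: 2 codons.
Glu: 2 codons.
Gly: 4 codons.
Asp: 2 codons.
Leu: 6 codons.
4 × 2 × 2 × 2 × 4 × 2 × 6 = 1536.

1536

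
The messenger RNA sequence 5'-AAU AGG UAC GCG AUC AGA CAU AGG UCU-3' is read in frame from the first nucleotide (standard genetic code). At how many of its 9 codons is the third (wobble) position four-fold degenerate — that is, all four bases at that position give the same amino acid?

Codon 1 AAU (Asn): third position 2-fold.
Codon 2 AGG (Arg): third position 2-fold.
Codon 3 UAC (Tyr): third position 2-fold.
Codon 4 GCG (Ala): third position 4-fold.
Codon 5 AUC (Ile): third position 3-fold.
Codon 6 AGA (Arg): third position 2-fold.
Codon 7 CAU (His): third position 2-fold.
Codon 8 AGG (Arg): third position 2-fold.
Codon 9 UCU (Ser): third position 4-fold.
Four-fold degenerate third positions: 2.

2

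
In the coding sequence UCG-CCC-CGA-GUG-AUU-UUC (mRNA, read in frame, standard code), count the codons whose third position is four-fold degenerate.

Codon 1 UCG (Ser): third position 4-fold.
Codon 2 CCC (Pro): third position 4-fold.
Codon 3 CGA (Arg): third position 4-fold.
Codon 4 GUG (Val): third position 4-fold.
Codon 5 AUU (Ile): third position 3-fold.
Codon 6 UUC (Phe): third position 2-fold.
Four-fold degenerate third positions: 4.

4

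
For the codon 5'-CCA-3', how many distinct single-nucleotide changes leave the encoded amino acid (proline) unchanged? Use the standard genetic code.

Position 1: none → 0 synonymous.
Position 2: none → 0 synonymous.
Position 3: CCU, CCC, CCG → 3 synonymous.
Total: 0 + 0 + 3 = 3.

3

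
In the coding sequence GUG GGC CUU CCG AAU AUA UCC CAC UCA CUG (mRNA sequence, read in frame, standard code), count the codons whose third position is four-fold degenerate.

7

Codon 1 GUG (Val): third position 4-fold.
Codon 2 GGC (Gly): third position 4-fold.
Codon 3 CUU (Leu): third position 4-fold.
Codon 4 CCG (Pro): third position 4-fold.
Codon 5 AAU (Asn): third position 2-fold.
Codon 6 AUA (Ile): third position 3-fold.
Codon 7 UCC (Ser): third position 4-fold.
Codon 8 CAC (His): third position 2-fold.
Codon 9 UCA (Ser): third position 4-fold.
Codon 10 CUG (Leu): third position 4-fold.
Four-fold degenerate third positions: 7.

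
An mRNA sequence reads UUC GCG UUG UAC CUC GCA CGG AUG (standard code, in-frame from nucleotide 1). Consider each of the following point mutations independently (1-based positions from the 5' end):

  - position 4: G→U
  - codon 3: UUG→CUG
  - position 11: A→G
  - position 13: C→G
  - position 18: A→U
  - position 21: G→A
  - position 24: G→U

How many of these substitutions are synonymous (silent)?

3

Codon 2: GCG (Ala) → UCG (Ser) — missense.
Codon 3: UUG (Leu) → CUG (Leu) — synonymous.
Codon 4: UAC (Tyr) → UGC (Cys) — missense.
Codon 5: CUC (Leu) → GUC (Val) — missense.
Codon 6: GCA (Ala) → GCU (Ala) — synonymous.
Codon 7: CGG (Arg) → CGA (Arg) — synonymous.
Codon 8: AUG (Met) → AUU (Ile) — missense.
Synonymous: 3 of 7.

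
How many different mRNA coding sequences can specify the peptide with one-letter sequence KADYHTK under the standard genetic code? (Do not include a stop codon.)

512

Lys: 2 codons.
Ala: 4 codons.
Asp: 2 codons.
Tyr: 2 codons.
His: 2 codons.
Thr: 4 codons.
Lys: 2 codons.
2 × 4 × 2 × 2 × 2 × 4 × 2 = 512.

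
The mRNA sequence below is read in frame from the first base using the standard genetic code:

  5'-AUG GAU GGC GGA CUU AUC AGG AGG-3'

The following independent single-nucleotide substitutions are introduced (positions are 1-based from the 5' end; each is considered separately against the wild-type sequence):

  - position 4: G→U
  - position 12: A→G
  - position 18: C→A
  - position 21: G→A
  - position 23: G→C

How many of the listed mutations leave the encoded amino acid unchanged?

3

Codon 2: GAU (Asp) → UAU (Tyr) — missense.
Codon 4: GGA (Gly) → GGG (Gly) — synonymous.
Codon 6: AUC (Ile) → AUA (Ile) — synonymous.
Codon 7: AGG (Arg) → AGA (Arg) — synonymous.
Codon 8: AGG (Arg) → ACG (Thr) — missense.
Synonymous: 3 of 5.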